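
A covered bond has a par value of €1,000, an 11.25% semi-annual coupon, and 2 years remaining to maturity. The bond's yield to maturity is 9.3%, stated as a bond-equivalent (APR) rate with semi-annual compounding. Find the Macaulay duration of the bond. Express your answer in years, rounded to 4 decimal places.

Periodic yield y = 0.0465. Discount each cash flow and weight by its period:
  t   CF        PV=CF/(1+0.0465)^t    t·PV
  1        56.25        53.7506        53.7506
  2        56.25        51.3623       102.7245
  3        56.25        49.0800       147.2401
  4     1,056.25       880.6631     3,522.6523
  Σ                  1,034.8560     3,826.3675
Price P = Σ PV = 1,034.8560.
Macaulay duration = Σ(t·PV) / P = 3,826.3675 / 1,034.8560 = 3.69749 half-year periods.
In years: 3.69749 / 2 = 1.84874 years.

1.8487 years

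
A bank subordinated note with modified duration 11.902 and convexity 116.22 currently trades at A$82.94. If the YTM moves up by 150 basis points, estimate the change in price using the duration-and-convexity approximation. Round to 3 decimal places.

-A$13.723

Duration effect: -D_mod·Δy = -11.902 × (+0.015) = -0.178530
Convexity effect: ½·C·(Δy)² = 0.5 × 116.22 × (0.015)² = +0.01307475
ΔP/P ≈ -0.178530 + 0.01307475 = -0.16545525
ΔP ≈ 82.94 × (-0.16545525) = -13.722858435.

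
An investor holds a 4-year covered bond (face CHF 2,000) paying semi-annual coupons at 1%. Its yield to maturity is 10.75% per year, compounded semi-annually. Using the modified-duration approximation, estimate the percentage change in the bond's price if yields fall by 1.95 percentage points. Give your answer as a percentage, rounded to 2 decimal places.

Periodic yield y = 0.05375. Modified duration first:
  t   CF        PV=CF/(1+0.05375)^t    t·PV
  1        10.00         9.4899         9.4899
  2        10.00         9.0059        18.0117
  3        10.00         8.5465        25.6394
  4        10.00         8.1105        32.4422
  5        10.00         7.6968        38.4842
  6        10.00         7.3042        43.8254
  7        10.00         6.9317        48.5216
  8     2,010.00     1,322.1945    10,577.5562
  Σ                  1,379.2800    10,793.9706
P = 1,379.2800; D_Mac = 7.82580 half-year periods = 3.91290 yrs; D_mod = 3.91290/(1+0.05375) = 3.71331 yrs.
ΔP/P ≈ -D_mod · Δy = -3.71331 × (-0.0195) = +0.072410 = +7.2410%.

+7.24%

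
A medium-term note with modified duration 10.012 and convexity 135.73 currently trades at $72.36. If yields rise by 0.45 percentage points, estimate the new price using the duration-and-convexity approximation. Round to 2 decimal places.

Duration effect: -D_mod·Δy = -10.012 × (+0.0045) = -0.045054
Convexity effect: ½·C·(Δy)² = 0.5 × 135.73 × (0.0045)² = +0.00137426625
ΔP/P ≈ -0.045054 + 0.00137426625 = -0.04367973375
New price ≈ 72.36 × (1 - 0.04367973375) = 69.19933446585.

$69.20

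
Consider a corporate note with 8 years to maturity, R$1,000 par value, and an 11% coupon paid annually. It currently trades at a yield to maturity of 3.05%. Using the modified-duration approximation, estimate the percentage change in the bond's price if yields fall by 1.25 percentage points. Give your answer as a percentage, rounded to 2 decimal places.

+7.51%

Periodic yield y = 0.0305. Modified duration first:
  t   CF        PV=CF/(1+0.0305)^t    t·PV
  1       110.00       106.7443       106.7443
  2       110.00       103.5850       207.1699
  3       110.00       100.5191       301.5574
  4       110.00        97.5440       390.1761
  5       110.00        94.6570       473.2850
  6       110.00        91.8554       551.1324
  7       110.00        89.1367       623.9571
  8     1,110.00       872.8488     6,982.7903
  Σ                  1,556.8903     9,636.8125
P = 1,556.8903; D_Mac = 6.18978 yrs; D_mod = 6.18978/(1+0.0305) = 6.00658 yrs.
ΔP/P ≈ -D_mod · Δy = -6.00658 × (-0.0125) = +0.075082 = +7.5082%.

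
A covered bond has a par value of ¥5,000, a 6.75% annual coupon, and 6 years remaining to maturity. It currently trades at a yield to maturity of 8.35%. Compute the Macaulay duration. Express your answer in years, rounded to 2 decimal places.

5.09 years

Periodic yield y = 0.0835. Discount each cash flow and weight by its year:
  t   CF        PV=CF/(1+0.0835)^t    t·PV
  1       337.50       311.4905       311.4905
  2       337.50       287.4855       574.9710
  3       337.50       265.3304       795.9912
  4       337.50       244.8827       979.5308
  5       337.50       226.0108     1,130.0540
  6     5,337.50     3,298.8639    19,793.1832
  Σ                  4,634.0638    23,585.2208
Price P = Σ PV = 4,634.0638.
Macaulay duration = Σ(t·PV) / P = 23,585.2208 / 4,634.0638 = 5.08953 years.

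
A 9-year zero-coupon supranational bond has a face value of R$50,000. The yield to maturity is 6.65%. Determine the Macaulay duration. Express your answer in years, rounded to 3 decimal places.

9.000 years

A zero-coupon bond has a single cash flow at maturity, so its Macaulay duration equals its maturity: 9 years.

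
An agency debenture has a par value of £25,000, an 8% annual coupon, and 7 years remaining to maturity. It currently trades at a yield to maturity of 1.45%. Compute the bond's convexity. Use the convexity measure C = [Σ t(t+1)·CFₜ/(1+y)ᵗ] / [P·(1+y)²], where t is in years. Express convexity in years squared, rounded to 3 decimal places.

With y = 0.0145:
  t   CF        PV=CF/(1+0.0145)^t    t·PV        t(t+1)·PV
  1     2,000.00     1,971.4145     1,971.4145       3,942.8290
  2     2,000.00     1,943.2375     3,886.4751      11,659.4253
  3     2,000.00     1,915.4633     5,746.3900      22,985.5599
  4     2,000.00     1,888.0861     7,552.3443      37,761.7216
  5     2,000.00     1,861.1001     9,305.5006      55,833.0038
  6     2,000.00     1,834.4999    11,006.9993      77,048.9949
  7    27,000.00    24,411.7776   170,882.4431   1,367,059.5451
  Σ                 35,825.5790   210,351.5669   1,576,291.0796
P = 35,825.5790.
Convexity = Σ t(t+1)·PV / [P·(1+y)²] = 1,576,291.0796 / (35,825.5790 × 1.029210) = 42.75029.

42.750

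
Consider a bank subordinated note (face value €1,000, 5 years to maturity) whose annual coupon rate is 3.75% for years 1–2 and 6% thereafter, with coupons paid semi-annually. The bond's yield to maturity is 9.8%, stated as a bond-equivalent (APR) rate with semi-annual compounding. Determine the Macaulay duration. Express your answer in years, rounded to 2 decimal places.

4.49 years

Periodic yield y = 0.049. Discount each cash flow and weight by its period:
  t   CF        PV=CF/(1+0.049)^t    t·PV
  1        18.75        17.8742        17.8742
  2        18.75        17.0392        34.0785
  3        18.75        16.2433        48.7300
  4        18.75        15.4846        61.9383
  5        30.00        23.6180       118.0902
  6        30.00        22.5148       135.0889
  7        30.00        21.4631       150.2418
  8        30.00        20.4606       163.6844
  9        30.00        19.5048       175.5433
  10    1,030.00       638.3845     6,383.8451
  Σ                    812.5872     7,289.1147
Price P = Σ PV = 812.5872.
Macaulay duration = Σ(t·PV) / P = 7,289.1147 / 812.5872 = 8.97026 half-year periods.
In years: 8.97026 / 2 = 4.48513 years.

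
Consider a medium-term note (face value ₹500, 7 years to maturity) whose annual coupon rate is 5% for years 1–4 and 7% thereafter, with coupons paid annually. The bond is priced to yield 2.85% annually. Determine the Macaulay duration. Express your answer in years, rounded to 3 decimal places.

6.134 years

Periodic yield y = 0.0285. Discount each cash flow and weight by its year:
  t   CF        PV=CF/(1+0.0285)^t    t·PV
  1        25.00        24.3072        24.3072
  2        25.00        23.6337        47.2674
  3        25.00        22.9788        68.9364
  4        25.00        22.3420        89.3682
  5        35.00        30.4121       152.0606
  6        35.00        29.5694       177.4163
  7       535.00       439.4644     3,076.2509
  Σ                    592.7077     3,635.6069
Price P = Σ PV = 592.7077.
Macaulay duration = Σ(t·PV) / P = 3,635.6069 / 592.7077 = 6.13390 years.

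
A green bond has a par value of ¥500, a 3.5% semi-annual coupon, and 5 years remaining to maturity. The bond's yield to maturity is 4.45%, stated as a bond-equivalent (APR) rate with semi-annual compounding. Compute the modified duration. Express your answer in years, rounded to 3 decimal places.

Periodic yield y = 0.02225. First find Macaulay duration:
  t   CF        PV=CF/(1+0.02225)^t    t·PV
  1         8.75         8.5596         8.5596
  2         8.75         8.3732        16.7465
  3         8.75         8.1910        24.5730
  4         8.75         8.0127        32.0509
  5         8.75         7.8383        39.1916
  6         8.75         7.6677        46.0062
  7         8.75         7.5008        52.5057
  8         8.75         7.3376        58.7004
  9         8.75         7.1778        64.6006
  10      508.75       408.2566     4,082.5661
  Σ                    478.9153     4,425.5005
P = 478.9153; Macaulay duration = 4,425.5005 / 478.9153 = 9.24067 half-year periods = 4.62034 years.
Modified duration = D_Mac / (1 + y) = 4.62034 / 1.02225 = 4.51977 years.

4.520 years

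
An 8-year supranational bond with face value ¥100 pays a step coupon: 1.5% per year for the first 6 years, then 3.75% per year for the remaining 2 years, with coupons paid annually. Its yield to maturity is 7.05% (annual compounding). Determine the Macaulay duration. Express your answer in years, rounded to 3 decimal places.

Periodic yield y = 0.0705. Discount each cash flow and weight by its year:
  t   CF        PV=CF/(1+0.0705)^t    t·PV
  1         1.50         1.4012         1.4012
  2         1.50         1.3089         2.6179
  3         1.50         1.2227         3.6682
  4         1.50         1.1422         4.5688
  5         1.50         1.0670         5.3349
  6         1.50         0.9967         5.9803
  7         3.75         2.3277        16.2938
  8       103.75        60.1582       481.2655
  Σ                     69.6247       521.1306
Price P = Σ PV = 69.6247.
Macaulay duration = Σ(t·PV) / P = 521.1306 / 69.6247 = 7.48486 years.

7.485 years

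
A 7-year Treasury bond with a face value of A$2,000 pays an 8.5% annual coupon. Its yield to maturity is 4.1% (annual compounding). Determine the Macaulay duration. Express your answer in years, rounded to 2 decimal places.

5.73 years

Periodic yield y = 0.041. Discount each cash flow and weight by its year:
  t   CF        PV=CF/(1+0.041)^t    t·PV
  1       170.00       163.3045       163.3045
  2       170.00       156.8727       313.7455
  3       170.00       150.6943       452.0828
  4       170.00       144.7591       579.0366
  5       170.00       139.0578       695.2889
  6       170.00       133.5810       801.4857
  7     2,170.00     1,637.9650    11,465.7553
  Σ                  2,526.2344    14,470.6992
Price P = Σ PV = 2,526.2344.
Macaulay duration = Σ(t·PV) / P = 14,470.6992 / 2,526.2344 = 5.72817 years.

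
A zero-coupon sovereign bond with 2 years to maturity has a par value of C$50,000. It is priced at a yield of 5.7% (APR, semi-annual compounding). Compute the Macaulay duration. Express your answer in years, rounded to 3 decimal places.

2.000 years

A zero-coupon bond has a single cash flow at maturity, so its Macaulay duration equals its maturity: 2 years.
(Equivalently: 4 semi-annual periods ÷ 2 = 2 years.)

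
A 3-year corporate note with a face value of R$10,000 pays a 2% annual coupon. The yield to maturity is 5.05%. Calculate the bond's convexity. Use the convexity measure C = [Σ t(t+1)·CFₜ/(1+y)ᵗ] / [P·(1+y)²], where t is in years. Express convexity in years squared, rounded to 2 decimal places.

10.58

With y = 0.0505:
  t   CF        PV=CF/(1+0.0505)^t    t·PV        t(t+1)·PV
  1       200.00       190.3855       190.3855         380.7711
  2       200.00       181.2333       362.4665       1,087.3995
  3    10,200.00     8,798.5681    26,395.7044     105,582.8176
  Σ                  9,170.1869    26,948.5564     107,050.9882
P = 9,170.1869.
Convexity = Σ t(t+1)·PV / [P·(1+y)²] = 107,050.9882 / (9,170.1869 × 1.103550) = 10.57841.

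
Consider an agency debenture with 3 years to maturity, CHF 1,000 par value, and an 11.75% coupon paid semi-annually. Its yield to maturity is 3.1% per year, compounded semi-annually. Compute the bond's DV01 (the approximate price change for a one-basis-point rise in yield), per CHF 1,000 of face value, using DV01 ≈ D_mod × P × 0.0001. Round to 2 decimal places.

CHF 0.33

Periodic yield y = 0.0155.
  t   CF        PV=CF/(1+0.0155)^t    t·PV
  1        58.75        57.8533        57.8533
  2        58.75        56.9702       113.9405
  3        58.75        56.1007       168.3020
  4        58.75        55.2444       220.9775
  5        58.75        54.4012       272.0058
  6     1,058.75       965.4146     5,792.4875
  Σ                  1,245.9843     6,625.5667
P = 1,245.9843; D_Mac = 5.31754 half-year periods = 2.65877 yrs; D_mod = 2.61819 yrs.
DV01 ≈ 2.61819 × 1,245.9843 × 0.0001 = 0.326222.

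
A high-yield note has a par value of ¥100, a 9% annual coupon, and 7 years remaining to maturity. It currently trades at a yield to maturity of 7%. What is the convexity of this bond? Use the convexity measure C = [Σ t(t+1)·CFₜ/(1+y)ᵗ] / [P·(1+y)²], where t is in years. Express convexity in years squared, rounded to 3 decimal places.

With y = 0.07:
  t   CF        PV=CF/(1+0.07)^t    t·PV        t(t+1)·PV
  1         9.00         8.4112         8.4112          16.8224
  2         9.00         7.8609        15.7219          47.1657
  3         9.00         7.3467        22.0400          88.1602
  4         9.00         6.8661        27.4642         137.3211
  5         9.00         6.4169        32.0844         192.5063
  6         9.00         5.9971        35.9825         251.8774
  7       109.00        67.8797       475.1581       3,801.2644
  Σ                    110.7786       616.8623       4,535.1175
P = 110.7786.
Convexity = Σ t(t+1)·PV / [P·(1+y)²] = 4,535.1175 / (110.7786 × 1.144900) = 35.75734.

35.757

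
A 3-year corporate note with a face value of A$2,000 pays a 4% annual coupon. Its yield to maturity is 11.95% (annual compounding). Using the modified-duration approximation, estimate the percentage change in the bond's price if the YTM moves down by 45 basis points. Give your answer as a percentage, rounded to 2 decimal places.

Periodic yield y = 0.1195. Modified duration first:
  t   CF        PV=CF/(1+0.1195)^t    t·PV
  1        80.00        71.4605        71.4605
  2        80.00        63.8325       127.6650
  3     2,080.00     1,482.4875     4,447.4625
  Σ                  1,617.7805     4,646.5880
P = 1,617.7805; D_Mac = 2.87220 yrs; D_mod = 2.87220/(1+0.1195) = 2.56561 yrs.
ΔP/P ≈ -D_mod · Δy = -2.56561 × (-0.0045) = +0.011545 = +1.1545%.

+1.15%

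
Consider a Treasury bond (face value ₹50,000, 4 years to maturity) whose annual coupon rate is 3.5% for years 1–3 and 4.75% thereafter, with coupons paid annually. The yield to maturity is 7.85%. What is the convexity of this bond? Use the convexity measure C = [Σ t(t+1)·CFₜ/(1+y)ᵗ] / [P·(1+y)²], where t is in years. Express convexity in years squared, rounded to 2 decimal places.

15.97

With y = 0.0785:
  t   CF        PV=CF/(1+0.0785)^t    t·PV        t(t+1)·PV
  1     1,750.00     1,622.6240     1,622.6240       3,245.2480
  2     1,750.00     1,504.5193     3,009.0385       9,027.1155
  3     1,750.00     1,395.0109     4,185.0327      16,740.1308
  4    52,375.00    38,711.8065   154,847.2260     774,236.1299
  Σ                 43,233.9607   163,663.9212     803,248.6242
P = 43,233.9607.
Convexity = Σ t(t+1)·PV / [P·(1+y)²] = 803,248.6242 / (43,233.9607 × 1.163162) = 15.97293.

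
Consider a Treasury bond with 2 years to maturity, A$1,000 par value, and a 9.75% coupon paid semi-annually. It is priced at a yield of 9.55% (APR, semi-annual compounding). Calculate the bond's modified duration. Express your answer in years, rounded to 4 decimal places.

1.7801 years

Periodic yield y = 0.04775. First find Macaulay duration:
  t   CF        PV=CF/(1+0.04775)^t    t·PV
  1        48.75        46.5283        46.5283
  2        48.75        44.4078        88.8156
  3        48.75        42.3840       127.1519
  4     1,048.75       870.2445     3,480.9781
  Σ                  1,003.5646     3,743.4739
P = 1,003.5646; Macaulay duration = 3,743.4739 / 1,003.5646 = 3.73018 half-year periods = 1.86509 years.
Modified duration = D_Mac / (1 + y) = 1.86509 / 1.04775 = 1.78009 years.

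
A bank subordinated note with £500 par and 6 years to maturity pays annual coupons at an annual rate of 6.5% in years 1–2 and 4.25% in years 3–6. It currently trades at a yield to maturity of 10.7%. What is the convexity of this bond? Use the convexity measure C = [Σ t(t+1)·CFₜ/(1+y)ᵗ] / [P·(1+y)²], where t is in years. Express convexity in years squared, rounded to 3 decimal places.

27.724

With y = 0.107:
  t   CF        PV=CF/(1+0.107)^t    t·PV        t(t+1)·PV
  1        32.50        29.3586        29.3586          58.7173
  2        32.50        26.5209        53.0418         159.1253
  3        21.25        15.6645        46.9934         187.9738
  4        21.25        14.1504        56.6016         283.0078
  5        21.25        12.7826        63.9132         383.4794
  6       521.25       283.2438     1,699.4625      11,896.2377
  Σ                    381.7208     1,949.3712      12,968.5414
P = 381.7208.
Convexity = Σ t(t+1)·PV / [P·(1+y)²] = 12,968.5414 / (381.7208 × 1.225449) = 27.72363.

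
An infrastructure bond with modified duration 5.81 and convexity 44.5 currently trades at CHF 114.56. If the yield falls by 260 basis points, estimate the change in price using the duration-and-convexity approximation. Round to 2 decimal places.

+CHF 19.03

Duration effect: -D_mod·Δy = -5.81 × (-0.026) = +0.151060
Convexity effect: ½·C·(Δy)² = 0.5 × 44.5 × (-0.026)² = +0.0150410
ΔP/P ≈ +0.151060 + 0.0150410 = +0.166101
ΔP ≈ 114.56 × (+0.166101) = +19.02853056.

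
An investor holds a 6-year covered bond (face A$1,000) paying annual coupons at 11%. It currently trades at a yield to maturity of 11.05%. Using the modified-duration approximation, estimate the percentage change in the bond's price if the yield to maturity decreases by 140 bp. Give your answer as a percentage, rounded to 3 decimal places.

+5.918%

Periodic yield y = 0.1105. Modified duration first:
  t   CF        PV=CF/(1+0.1105)^t    t·PV
  1       110.00        99.0545        99.0545
  2       110.00        89.1981       178.3962
  3       110.00        80.3225       240.9674
  4       110.00        72.3300       289.3200
  5       110.00        65.1328       325.6641
  6     1,110.00       591.8499     3,551.0996
  Σ                    997.8878     4,684.5017
P = 997.8878; D_Mac = 4.69442 yrs; D_mod = 4.69442/(1+0.1105) = 4.22730 yrs.
ΔP/P ≈ -D_mod · Δy = -4.22730 × (-0.014) = +0.059182 = +5.9182%.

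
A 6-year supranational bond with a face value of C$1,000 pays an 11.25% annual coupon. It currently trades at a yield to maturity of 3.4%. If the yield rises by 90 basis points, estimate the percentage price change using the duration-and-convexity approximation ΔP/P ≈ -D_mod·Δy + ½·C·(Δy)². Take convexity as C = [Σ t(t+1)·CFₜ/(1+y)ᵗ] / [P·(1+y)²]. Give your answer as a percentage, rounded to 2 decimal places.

-4.14%

With y = 0.034:
  t   CF        PV=CF/(1+0.034)^t    t·PV        t(t+1)·PV
  1       112.50       108.8008       108.8008         217.6015
  2       112.50       105.2232       210.4464         631.3391
  3       112.50       101.7632       305.2897       1,221.1588
  4       112.50        98.4171       393.6682       1,968.3411
  5       112.50        95.1809       475.9045       2,855.4271
  6     1,112.50       910.2837     5,461.7025      38,231.9172
  Σ                  1,419.6689     6,955.8121      45,125.7850
P = 1,419.6689; D_Mac = 4.89960 yrs; D_mod = 4.73849 yrs; C = 29.73012.
Duration effect: -4.73849 × (+0.009) = -0.042646
Convexity effect: 0.5 × 29.73012 × (0.009)² = +0.0012041
ΔP/P ≈ -0.042646 + 0.0012041 = -0.041442 = -4.1442%.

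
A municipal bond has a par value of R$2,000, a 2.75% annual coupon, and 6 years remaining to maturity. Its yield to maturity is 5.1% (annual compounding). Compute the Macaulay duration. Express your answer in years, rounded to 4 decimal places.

Periodic yield y = 0.051. Discount each cash flow and weight by its year:
  t   CF        PV=CF/(1+0.051)^t    t·PV
  1        55.00        52.3311        52.3311
  2        55.00        49.7917        99.5835
  3        55.00        47.3756       142.1267
  4        55.00        45.0767       180.3067
  5        55.00        42.8893       214.4466
  6     2,055.00     1,524.7391     9,148.4344
  Σ                  1,762.2035     9,837.2290
Price P = Σ PV = 1,762.2035.
Macaulay duration = Σ(t·PV) / P = 9,837.2290 / 1,762.2035 = 5.58235 years.

5.5823 years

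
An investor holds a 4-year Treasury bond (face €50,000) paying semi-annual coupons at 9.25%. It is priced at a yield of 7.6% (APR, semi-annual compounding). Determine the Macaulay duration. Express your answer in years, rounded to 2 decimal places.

3.45 years

Periodic yield y = 0.038. Discount each cash flow and weight by its period:
  t   CF        PV=CF/(1+0.038)^t    t·PV
  1     2,312.50     2,227.8420     2,227.8420
  2     2,312.50     2,146.2832     4,292.5665
  3     2,312.50     2,067.7103     6,203.1308
  4     2,312.50     1,992.0137     7,968.0549
  5     2,312.50     1,919.0884     9,595.4419
  6     2,312.50     1,848.8327    11,092.9964
  7     2,312.50     1,781.1491    12,468.0434
  8    52,312.50    38,817.4183   310,539.3461
  Σ                 52,800.3377   364,387.4220
Price P = Σ PV = 52,800.3377.
Macaulay duration = Σ(t·PV) / P = 364,387.4220 / 52,800.3377 = 6.90123 half-year periods.
In years: 6.90123 / 2 = 3.45062 years.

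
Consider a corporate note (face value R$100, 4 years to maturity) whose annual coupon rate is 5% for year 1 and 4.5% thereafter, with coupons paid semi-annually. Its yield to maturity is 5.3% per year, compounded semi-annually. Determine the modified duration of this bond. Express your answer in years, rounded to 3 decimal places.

3.590 years

Periodic yield y = 0.0265. First find Macaulay duration:
  t   CF        PV=CF/(1+0.0265)^t    t·PV
  1         2.50         2.4355         2.4355
  2         2.50         2.3726         4.7452
  3         2.25         2.0802         6.2406
  4         2.25         2.0265         8.1060
  5         2.25         1.9742         9.8709
  6         2.25         1.9232        11.5393
  7         2.25         1.8736        13.1150
  8       102.25        82.9453       663.5623
  Σ                     97.6310       719.6147
P = 97.6310; Macaulay duration = 719.6147 / 97.6310 = 7.37076 half-year periods = 3.68538 years.
Modified duration = D_Mac / (1 + y) = 3.68538 / 1.0265 = 3.59024 years.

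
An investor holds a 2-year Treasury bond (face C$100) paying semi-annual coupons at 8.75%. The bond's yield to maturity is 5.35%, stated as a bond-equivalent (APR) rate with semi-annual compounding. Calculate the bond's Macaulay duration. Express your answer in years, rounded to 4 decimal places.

1.8819 years

Periodic yield y = 0.02675. Discount each cash flow and weight by its period:
  t   CF        PV=CF/(1+0.02675)^t    t·PV
  1        4.375         4.2610         4.2610
  2        4.375         4.1500         8.3000
  3        4.375         4.0419        12.1257
  4      104.375        93.9156       375.6623
  Σ                    106.3685       400.3490
Price P = Σ PV = 106.3685.
Macaulay duration = Σ(t·PV) / P = 400.3490 / 106.3685 = 3.76379 half-year periods.
In years: 3.76379 / 2 = 1.88190 years.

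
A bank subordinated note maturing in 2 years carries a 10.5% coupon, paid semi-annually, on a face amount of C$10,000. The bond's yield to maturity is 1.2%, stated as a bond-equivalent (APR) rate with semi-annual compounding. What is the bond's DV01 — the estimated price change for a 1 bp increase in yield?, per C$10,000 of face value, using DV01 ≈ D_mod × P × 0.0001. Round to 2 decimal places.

Periodic yield y = 0.006.
  t   CF        PV=CF/(1+0.006)^t    t·PV
  1       525.00       521.8688       521.8688
  2       525.00       518.7562     1,037.5125
  3       525.00       515.6623     1,546.9868
  4    10,525.00    10,276.1440    41,104.5760
  Σ                 11,832.4313    44,210.9441
P = 11,832.4313; D_Mac = 3.73642 half-year periods = 1.86821 yrs; D_mod = 1.85707 yrs.
DV01 ≈ 1.85707 × 11,832.4313 × 0.0001 = 2.197363.

C$2.20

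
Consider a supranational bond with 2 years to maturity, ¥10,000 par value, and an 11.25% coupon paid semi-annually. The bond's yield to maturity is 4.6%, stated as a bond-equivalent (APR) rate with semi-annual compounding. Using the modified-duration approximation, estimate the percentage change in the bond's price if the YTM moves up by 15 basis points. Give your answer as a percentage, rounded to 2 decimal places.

Periodic yield y = 0.023. Modified duration first:
  t   CF        PV=CF/(1+0.023)^t    t·PV
  1       562.50       549.8534       549.8534
  2       562.50       537.4911     1,074.9822
  3       562.50       525.4067     1,576.2202
  4    10,562.50     9,644.1551    38,576.6205
  Σ                 11,256.9063    41,777.6762
P = 11,256.9063; D_Mac = 3.71129 half-year periods = 1.85565 yrs; D_mod = 1.85565/(1+0.023) = 1.81393 yrs.
ΔP/P ≈ -D_mod · Δy = -1.81393 × (+0.0015) = -0.002721 = -0.2721%.

-0.27%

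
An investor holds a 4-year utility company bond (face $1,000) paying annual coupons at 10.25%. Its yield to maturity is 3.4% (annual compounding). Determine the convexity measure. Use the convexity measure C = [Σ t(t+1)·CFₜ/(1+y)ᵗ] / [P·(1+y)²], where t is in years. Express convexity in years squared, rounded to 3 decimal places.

With y = 0.034:
  t   CF        PV=CF/(1+0.034)^t    t·PV        t(t+1)·PV
  1       102.50        99.1296        99.1296         198.2592
  2       102.50        95.8700       191.7400         575.2201
  3       102.50        92.7176       278.1528       1,112.6114
  4     1,102.50       964.4871     3,857.9486      19,289.7429
  Σ                  1,252.2044     4,426.9710      21,175.8335
P = 1,252.2044.
Convexity = Σ t(t+1)·PV / [P·(1+y)²] = 21,175.8335 / (1,252.2044 × 1.069156) = 15.81700.

15.817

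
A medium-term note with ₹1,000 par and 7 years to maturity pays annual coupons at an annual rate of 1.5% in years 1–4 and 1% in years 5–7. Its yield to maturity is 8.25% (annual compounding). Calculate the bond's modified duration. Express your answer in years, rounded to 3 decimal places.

6.111 years

Periodic yield y = 0.0825. First find Macaulay duration:
  t   CF        PV=CF/(1+0.0825)^t    t·PV
  1        15.00        13.8568        13.8568
  2        15.00        12.8008        25.6015
  3        15.00        11.8252        35.4755
  4        15.00        10.9239        43.6958
  5        10.00         6.7276        33.6380
  6        10.00         6.2149        37.2893
  7     1,010.00       579.8639     4,059.0470
  Σ                    642.2130     4,248.6039
P = 642.2130; Macaulay duration = 4,248.6039 / 642.2130 = 6.61557 years.
Modified duration = D_Mac / (1 + y) = 6.61557 / 1.0825 = 6.11138 years.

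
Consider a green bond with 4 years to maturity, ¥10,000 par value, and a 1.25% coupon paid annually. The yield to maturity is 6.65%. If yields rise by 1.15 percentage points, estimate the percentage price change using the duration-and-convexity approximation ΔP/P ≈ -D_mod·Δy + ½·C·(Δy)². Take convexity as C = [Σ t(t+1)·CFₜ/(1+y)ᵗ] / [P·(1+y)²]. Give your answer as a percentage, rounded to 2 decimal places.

With y = 0.0665:
  t   CF        PV=CF/(1+0.0665)^t    t·PV        t(t+1)·PV
  1       125.00       117.2058       117.2058         234.4116
  2       125.00       109.8976       219.7952         659.3857
  3       125.00       103.0451       309.1354       1,236.5415
  4    10,125.00     7,826.2117    31,304.8469     156,524.2345
  Σ                  8,156.3603    31,950.9833     158,654.5733
P = 8,156.3603; D_Mac = 3.91731 yrs; D_mod = 3.67305 yrs; C = 17.10151.
Duration effect: -3.67305 × (+0.0115) = -0.042240
Convexity effect: 0.5 × 17.10151 × (0.0115)² = +0.0011308
ΔP/P ≈ -0.042240 + 0.0011308 = -0.041109 = -4.1109%.

-4.11%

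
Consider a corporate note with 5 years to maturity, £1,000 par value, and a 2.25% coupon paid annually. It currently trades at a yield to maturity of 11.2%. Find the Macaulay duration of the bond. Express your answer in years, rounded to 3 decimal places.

Periodic yield y = 0.112. Discount each cash flow and weight by its year:
  t   CF        PV=CF/(1+0.112)^t    t·PV
  1        22.50        20.2338        20.2338
  2        22.50        18.1959        36.3917
  3        22.50        16.3632        49.0896
  4        22.50        14.7151        58.8604
  5     1,022.50       601.3667     3,006.8335
  Σ                    670.8747     3,171.4091
Price P = Σ PV = 670.8747.
Macaulay duration = Σ(t·PV) / P = 3,171.4091 / 670.8747 = 4.72727 years.

4.727 years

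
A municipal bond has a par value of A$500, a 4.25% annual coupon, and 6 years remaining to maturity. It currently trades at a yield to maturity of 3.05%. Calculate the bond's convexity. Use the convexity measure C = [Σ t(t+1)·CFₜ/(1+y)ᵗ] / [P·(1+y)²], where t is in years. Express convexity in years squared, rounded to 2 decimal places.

With y = 0.0305:
  t   CF        PV=CF/(1+0.0305)^t    t·PV        t(t+1)·PV
  1        21.25        20.6211        20.6211          41.2421
  2        21.25        20.0107        40.0215         120.0644
  3        21.25        19.4185        58.2554         233.0216
  4        21.25        18.8437        75.3749         376.8747
  5        21.25        18.2860        91.4301         548.5803
  6       521.25       435.2694     2,611.6161      18,281.3129
  Σ                    532.4494     2,897.3190      19,601.0960
P = 532.4494.
Convexity = Σ t(t+1)·PV / [P·(1+y)²] = 19,601.0960 / (532.4494 × 1.061930) = 34.66619.

34.67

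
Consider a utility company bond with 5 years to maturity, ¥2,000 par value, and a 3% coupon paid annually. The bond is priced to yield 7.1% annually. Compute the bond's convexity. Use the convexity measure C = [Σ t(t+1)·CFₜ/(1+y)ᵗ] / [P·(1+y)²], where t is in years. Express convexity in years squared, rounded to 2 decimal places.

23.98

With y = 0.071:
  t   CF        PV=CF/(1+0.071)^t    t·PV        t(t+1)·PV
  1        60.00        56.0224        56.0224         112.0448
  2        60.00        52.3085       104.6170         313.8510
  3        60.00        48.8408       146.5224         586.0897
  4        60.00        45.6030       182.4120         912.0599
  5     2,060.00     1,461.9074     7,309.5370      43,857.2222
  Σ                  1,664.6821     7,799.1109      45,781.2676
P = 1,664.6821.
Convexity = Σ t(t+1)·PV / [P·(1+y)²] = 45,781.2676 / (1,664.6821 × 1.147041) = 23.97605.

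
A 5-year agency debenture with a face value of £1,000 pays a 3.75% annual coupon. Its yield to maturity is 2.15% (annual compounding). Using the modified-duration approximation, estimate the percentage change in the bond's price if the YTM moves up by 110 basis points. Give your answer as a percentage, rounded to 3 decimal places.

-5.024%

Periodic yield y = 0.0215. Modified duration first:
  t   CF        PV=CF/(1+0.0215)^t    t·PV
  1        37.50        36.7107        36.7107
  2        37.50        35.9381        71.8761
  3        37.50        35.1816       105.5449
  4        37.50        34.4412       137.7646
  5     1,037.50       932.8166     4,664.0828
  Σ                  1,075.0881     5,015.9792
P = 1,075.0881; D_Mac = 4.66564 yrs; D_mod = 4.66564/(1+0.0215) = 4.56744 yrs.
ΔP/P ≈ -D_mod · Δy = -4.56744 × (+0.011) = -0.050242 = -5.0242%.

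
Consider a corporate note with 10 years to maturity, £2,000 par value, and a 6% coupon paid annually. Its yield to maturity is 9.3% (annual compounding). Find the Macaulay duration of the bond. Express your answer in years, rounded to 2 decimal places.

7.49 years

Periodic yield y = 0.093. Discount each cash flow and weight by its year:
  t   CF        PV=CF/(1+0.093)^t    t·PV
  1       120.00       109.7896       109.7896
  2       120.00       100.4479       200.8958
  3       120.00        91.9011       275.7033
  4       120.00        84.0815       336.3261
  5       120.00        76.9273       384.6365
  6       120.00        70.3818       422.2907
  7       120.00        64.3932       450.7525
  8       120.00        58.9142       471.3136
  9       120.00        53.9014       485.1123
  10    2,120.00       871.2328     8,712.3285
  Σ                  1,581.9708    11,849.1489
Price P = Σ PV = 1,581.9708.
Macaulay duration = Σ(t·PV) / P = 11,849.1489 / 1,581.9708 = 7.49012 years.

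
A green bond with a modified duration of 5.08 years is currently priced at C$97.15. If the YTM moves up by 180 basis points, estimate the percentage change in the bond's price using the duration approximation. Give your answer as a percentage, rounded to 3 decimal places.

-9.144%

Duration approximation: ΔP/P ≈ -D_mod · Δy = -5.08 × (+0.018) = -0.091440.
As a percentage: -9.1440%.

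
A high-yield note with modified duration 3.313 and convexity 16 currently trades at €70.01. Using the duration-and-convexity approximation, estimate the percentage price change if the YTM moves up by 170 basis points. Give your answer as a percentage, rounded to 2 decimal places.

-5.40%

Duration effect: -D_mod·Δy = -3.313 × (+0.017) = -0.056321
Convexity effect: ½·C·(Δy)² = 0.5 × 16 × (0.017)² = +0.0023120
ΔP/P ≈ -0.056321 + 0.0023120 = -0.054009
= -5.4009%.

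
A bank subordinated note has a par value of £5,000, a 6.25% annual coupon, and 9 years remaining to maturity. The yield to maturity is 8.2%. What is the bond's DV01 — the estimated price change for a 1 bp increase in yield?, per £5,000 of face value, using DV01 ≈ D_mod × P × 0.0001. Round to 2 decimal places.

£2.85

Periodic yield y = 0.082.
  t   CF        PV=CF/(1+0.082)^t    t·PV
  1       312.50       288.8170       288.8170
  2       312.50       266.9288       533.8577
  3       312.50       246.6995       740.0984
  4       312.50       228.0032       912.0129
  5       312.50       210.7239     1,053.6193
  6       312.50       194.7540     1,168.5242
  7       312.50       179.9945     1,259.9614
  8       312.50       166.3535     1,330.8280
  9     5,312.50     2,613.6871    23,523.1840
  Σ                  4,395.9615    30,810.9029
P = 4,395.9615; D_Mac = 7.00891 yrs; D_mod = 6.47774 yrs.
DV01 ≈ 6.47774 × 4,395.9615 × 0.0001 = 2.847588.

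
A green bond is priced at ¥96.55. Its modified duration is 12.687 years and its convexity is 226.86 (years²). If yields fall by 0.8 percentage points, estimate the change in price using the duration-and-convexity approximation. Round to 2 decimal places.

+¥10.50

Duration effect: -D_mod·Δy = -12.687 × (-0.008) = +0.101496
Convexity effect: ½·C·(Δy)² = 0.5 × 226.86 × (-0.008)² = +0.00725952
ΔP/P ≈ +0.101496 + 0.00725952 = +0.10875552
ΔP ≈ 96.55 × (+0.10875552) = +10.500345456.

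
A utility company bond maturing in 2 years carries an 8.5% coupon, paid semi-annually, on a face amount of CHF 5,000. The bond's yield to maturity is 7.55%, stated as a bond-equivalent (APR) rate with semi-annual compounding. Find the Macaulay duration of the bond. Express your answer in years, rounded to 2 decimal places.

Periodic yield y = 0.03775. Discount each cash flow and weight by its period:
  t   CF        PV=CF/(1+0.03775)^t    t·PV
  1       212.50       204.7699       204.7699
  2       212.50       197.3211       394.6421
  3       212.50       190.1432       570.4295
  4     5,212.50     4,494.4350    17,977.7398
  Σ                  5,086.6691    19,147.5814
Price P = Σ PV = 5,086.6691.
Macaulay duration = Σ(t·PV) / P = 19,147.5814 / 5,086.6691 = 3.76427 half-year periods.
In years: 3.76427 / 2 = 1.88213 years.

1.88 years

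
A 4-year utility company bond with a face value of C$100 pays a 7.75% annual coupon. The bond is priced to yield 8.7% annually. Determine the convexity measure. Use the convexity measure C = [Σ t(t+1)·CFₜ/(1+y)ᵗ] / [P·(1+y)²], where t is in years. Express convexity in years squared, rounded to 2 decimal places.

With y = 0.087:
  t   CF        PV=CF/(1+0.087)^t    t·PV        t(t+1)·PV
  1         7.75         7.1297         7.1297          14.2594
  2         7.75         6.5591        13.1182          39.3545
  3         7.75         6.0341        18.1023          72.4093
  4       107.75        77.1790       308.7160       1,543.5798
  Σ                     96.9019       347.0662       1,669.6030
P = 96.9019.
Convexity = Σ t(t+1)·PV / [P·(1+y)²] = 1,669.6030 / (96.9019 × 1.181569) = 14.58216.

14.58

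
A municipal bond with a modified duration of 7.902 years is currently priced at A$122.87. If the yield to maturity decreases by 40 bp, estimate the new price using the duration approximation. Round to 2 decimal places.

A$126.75

Duration approximation: ΔP/P ≈ -D_mod · Δy = -7.902 × (-0.004) = +0.031608.
New price ≈ 122.87 × (1 + 0.031608) = 126.75367496.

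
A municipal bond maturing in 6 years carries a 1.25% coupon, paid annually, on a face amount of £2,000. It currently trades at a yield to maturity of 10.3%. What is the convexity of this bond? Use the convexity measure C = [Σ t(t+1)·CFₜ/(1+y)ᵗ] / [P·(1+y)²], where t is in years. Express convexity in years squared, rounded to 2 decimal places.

With y = 0.103:
  t   CF        PV=CF/(1+0.103)^t    t·PV        t(t+1)·PV
  1        25.00        22.6655        22.6655          45.3309
  2        25.00        20.5489        41.0978         123.2935
  3        25.00        18.6300        55.8901         223.5603
  4        25.00        16.8903        67.5613         337.8065
  5        25.00        15.3131        76.5654         459.3923
  6     2,025.00     1,124.5323     6,747.1941      47,230.3586
  Σ                  1,218.5802     7,010.9741      48,419.7421
P = 1,218.5802.
Convexity = Σ t(t+1)·PV / [P·(1+y)²] = 48,419.7421 / (1,218.5802 × 1.216609) = 32.66009.

32.66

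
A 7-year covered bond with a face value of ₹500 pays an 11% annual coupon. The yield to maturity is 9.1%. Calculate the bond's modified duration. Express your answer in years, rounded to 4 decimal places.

Periodic yield y = 0.091. First find Macaulay duration:
  t   CF        PV=CF/(1+0.091)^t    t·PV
  1        55.00        50.4125        50.4125
  2        55.00        46.2076        92.4152
  3        55.00        42.3534       127.0602
  4        55.00        38.8207       155.2829
  5        55.00        35.5827       177.9135
  6        55.00        32.6148       195.6886
  7       555.00       301.6614     2,111.6297
  Σ                    547.6530     2,910.4026
P = 547.6530; Macaulay duration = 2,910.4026 / 547.6530 = 5.31432 years.
Modified duration = D_Mac / (1 + y) = 5.31432 / 1.091 = 4.87105 years.

4.8711 years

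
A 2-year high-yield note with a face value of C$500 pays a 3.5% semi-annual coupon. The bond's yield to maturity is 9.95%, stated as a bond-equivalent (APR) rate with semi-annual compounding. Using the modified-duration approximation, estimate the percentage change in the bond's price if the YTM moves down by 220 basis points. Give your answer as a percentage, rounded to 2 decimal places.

Periodic yield y = 0.04975. Modified duration first:
  t   CF        PV=CF/(1+0.04975)^t    t·PV
  1         8.75         8.3353         8.3353
  2         8.75         7.9403        15.8806
  3         8.75         7.5640        22.6919
  4       508.75       418.9487     1,675.7950
  Σ                    442.7883     1,722.7028
P = 442.7883; D_Mac = 3.89058 half-year periods = 1.94529 yrs; D_mod = 1.94529/(1+0.04975) = 1.85310 yrs.
ΔP/P ≈ -D_mod · Δy = -1.85310 × (-0.022) = +0.040768 = +4.0768%.

+4.08%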